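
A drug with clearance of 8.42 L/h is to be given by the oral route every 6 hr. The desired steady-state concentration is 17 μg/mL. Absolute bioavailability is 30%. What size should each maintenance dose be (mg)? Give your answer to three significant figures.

At steady state, dose per interval replaces the amount cleared in that interval: F·D/τ = CL·Css.
D = CL × Css × τ / F = 8.420 × 17 × 6 / 0.3 = 2863 mg

2860 mg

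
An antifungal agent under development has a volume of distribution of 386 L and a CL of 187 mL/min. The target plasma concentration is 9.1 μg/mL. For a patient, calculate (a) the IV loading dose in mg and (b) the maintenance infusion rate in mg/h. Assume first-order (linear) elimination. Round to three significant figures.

(a) 3510 mg; (b) 102 mg/h

LD = Vd · C_target = 386.0 × 9.1 = 3513 mg
CL = 187 mL/min = 187 × 0.06 = 11.22 L/h
Infusion rate = 11.22 L/h × 9.1 mg/L = 102.1 mg/h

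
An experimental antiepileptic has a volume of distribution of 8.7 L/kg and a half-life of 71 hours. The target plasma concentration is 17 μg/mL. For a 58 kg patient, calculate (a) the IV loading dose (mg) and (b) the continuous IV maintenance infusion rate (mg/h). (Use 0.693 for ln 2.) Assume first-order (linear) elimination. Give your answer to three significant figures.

Vd = 8.7 L/kg × 58 kg = 504.6 L
LD = Vd × C = 504.6 × 17 = 8578 mg
CL = 0.693 × Vd / t½ = 0.693 × 504.6 / 71 = 4.925 L/h
Infusion rate = CL × Css = 4.925 × 17 = 83.73 mg/h

(a) 8580 mg; (b) 83.7 mg/h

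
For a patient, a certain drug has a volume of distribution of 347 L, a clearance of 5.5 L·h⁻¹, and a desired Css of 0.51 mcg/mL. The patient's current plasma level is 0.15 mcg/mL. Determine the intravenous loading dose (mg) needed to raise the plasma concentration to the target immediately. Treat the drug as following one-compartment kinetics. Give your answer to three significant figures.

Concentration deficit ΔC = 0.51 − 0.15 = 0.3600 mg/L
LD = Vd × ΔC = 347.0 × 0.3600 = 124.9 mg

125 mg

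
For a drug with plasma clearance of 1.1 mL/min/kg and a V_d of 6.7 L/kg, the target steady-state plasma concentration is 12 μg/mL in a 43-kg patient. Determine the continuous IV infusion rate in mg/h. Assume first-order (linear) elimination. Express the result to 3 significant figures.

34.1 mg/h

CL = 1.1 mL/min/kg × 43 kg = 47.30 mL/min = 47.30 × 60/1000 = 2.838 L/h
Maintenance depends on clearance, not Vd — rate in must match rate out.
Rate = CL × Css = 2.838 × 12 = 34.06 mg/h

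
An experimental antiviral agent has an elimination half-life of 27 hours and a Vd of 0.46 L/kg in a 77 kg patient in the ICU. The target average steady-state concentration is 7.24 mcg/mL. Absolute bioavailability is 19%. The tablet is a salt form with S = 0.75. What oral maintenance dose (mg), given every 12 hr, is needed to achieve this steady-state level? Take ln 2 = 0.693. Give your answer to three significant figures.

Vd(total) = 77 kg × 0.46 L/kg = 35.42 L
CL = 0.693 × Vd / t½ = 0.693 × 35.42 / 27 = 0.9091 L/h
D = CL × Css × τ / F / S = 0.9091 × 7.24 × 12 / 0.19 / 0.75 = 554.3 mg

554 mg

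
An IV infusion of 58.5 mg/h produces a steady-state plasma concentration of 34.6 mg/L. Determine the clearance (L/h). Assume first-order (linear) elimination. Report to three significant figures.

At steady state, infusion rate = CL × Css, so CL = rate / Css.
CL = 58.5 / 34.6 = 1.691 L/h

1.69 L/h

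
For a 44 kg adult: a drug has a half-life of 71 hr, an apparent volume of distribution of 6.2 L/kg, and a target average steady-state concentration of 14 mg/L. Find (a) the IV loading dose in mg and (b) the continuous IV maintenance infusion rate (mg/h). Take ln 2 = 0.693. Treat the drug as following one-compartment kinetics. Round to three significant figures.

(a) 3820 mg; (b) 37.3 mg/h

Vd(total) = 44 kg × 6.2 L/kg = 272.8 L
LD = Vd × C = 272.8 × 14 = 3819 mg
CL = 0.693 × Vd / t½ = 0.693 × 272.8 / 71 = 2.663 L/h
Infusion rate = CL × Css = 2.663 × 14 = 37.28 mg/h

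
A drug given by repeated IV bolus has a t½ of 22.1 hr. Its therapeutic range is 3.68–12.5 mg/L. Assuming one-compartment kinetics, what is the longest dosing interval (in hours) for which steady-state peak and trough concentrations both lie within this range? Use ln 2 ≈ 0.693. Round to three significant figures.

k = 0.693 / t½ = 0.693 / 22.1 = 0.03136 h⁻¹
Between IV bolus doses, concentration decays as C = C₀·e^(−kτ), so C_peak/C_trough = e^(kτ).
τ_max = ln(C_peak/C_trough) / k = ln(12.5/3.68) / 0.03136 = 1.223 / 0.03136 = 39.00 h

39.0 h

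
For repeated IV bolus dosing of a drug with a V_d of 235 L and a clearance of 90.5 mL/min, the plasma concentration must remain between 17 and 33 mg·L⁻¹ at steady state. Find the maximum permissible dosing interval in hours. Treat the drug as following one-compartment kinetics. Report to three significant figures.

Convert clearance: 90.5 mL/min × 60 min/h ÷ 1000 mL/L = 5.430 L/h
k = CL / Vd = 5.430 / 235.0 = 0.02311 h⁻¹
Between IV bolus doses, concentration decays as C = C₀·e^(−kτ), so C_peak/C_trough = e^(kτ).
τ_max = ln(C_peak/C_trough) / k = ln(33/17) / 0.02311 = 0.6633 / 0.02311 = 28.70 h

28.7 h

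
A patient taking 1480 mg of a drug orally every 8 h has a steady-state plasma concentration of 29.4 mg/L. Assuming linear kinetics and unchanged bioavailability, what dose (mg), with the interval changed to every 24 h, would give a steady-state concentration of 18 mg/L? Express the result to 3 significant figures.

For first-order elimination, Css ∝ F·D/(CL·τ); F and CL are unchanged, so Css ∝ D/τ.
D₂ = D₁ × (Css,target / Css,current) × (τ₂/τ₁) = 1480 × (18/29.4) × (24/8) = 2718 mg

2720 mg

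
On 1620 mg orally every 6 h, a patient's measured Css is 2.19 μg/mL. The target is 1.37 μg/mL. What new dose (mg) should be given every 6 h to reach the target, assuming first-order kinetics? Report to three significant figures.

With linear kinetics, Css is proportional to dose rate (D/τ) at fixed clearance.
D₂ = D₁ × (Css,target / Css,current) = 1620 × 1.37/2.19 = 1013 mg

1010 mg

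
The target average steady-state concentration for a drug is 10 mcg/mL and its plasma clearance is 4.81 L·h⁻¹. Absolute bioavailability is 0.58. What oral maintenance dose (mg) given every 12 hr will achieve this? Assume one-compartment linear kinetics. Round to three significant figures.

995 mg

At steady state, dose per interval replaces the amount cleared in that interval: F·D/τ = CL·Css.
D = CL × Css × τ / F = 4.810 × 10 × 12 / 0.58 = 995.2 mg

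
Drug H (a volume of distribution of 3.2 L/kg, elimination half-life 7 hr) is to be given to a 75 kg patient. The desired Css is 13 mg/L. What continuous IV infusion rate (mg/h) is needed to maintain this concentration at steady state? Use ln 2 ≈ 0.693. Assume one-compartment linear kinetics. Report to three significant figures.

Total Vd = 3.2 × 75 = 240.0 L
CL = ln 2 · Vd / t½ = 0.693 × 240.0 / 7 = 23.76 L/h
Infusion rate = CL × Css = 23.76 × 13 = 308.9 mg/h

309 mg/h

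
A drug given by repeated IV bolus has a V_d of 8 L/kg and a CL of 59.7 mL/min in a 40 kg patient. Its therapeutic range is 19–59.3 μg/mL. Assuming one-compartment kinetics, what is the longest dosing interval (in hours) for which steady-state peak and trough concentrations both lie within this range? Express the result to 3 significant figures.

Vd = 8 L/kg × 40 kg = 320.0 L
CL = 59.7 mL/min = 59.7 × 0.06 = 3.582 L/h
k = CL / Vd = 3.582 / 320.0 = 0.01119 h⁻¹
Between IV bolus doses, concentration decays as C = C₀·e^(−kτ), so C_peak/C_trough = e^(kτ).
τ_max = ln(C_peak/C_trough) / k = ln(59.3/19) / 0.01119 = 1.138 / 0.01119 = 101.7 h

102 h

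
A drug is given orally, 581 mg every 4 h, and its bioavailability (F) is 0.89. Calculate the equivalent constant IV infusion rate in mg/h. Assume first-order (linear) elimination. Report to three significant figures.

129 mg/h

Equivalent systemic input: infusion rate = F·D/τ.
Rate = 0.89 × 581 / 4 = 129.3 mg/h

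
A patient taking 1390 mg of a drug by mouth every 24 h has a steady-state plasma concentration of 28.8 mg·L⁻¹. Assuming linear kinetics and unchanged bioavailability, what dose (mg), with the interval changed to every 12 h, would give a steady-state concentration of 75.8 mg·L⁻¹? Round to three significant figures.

1830 mg

For first-order elimination, Css ∝ F·D/(CL·τ); F and CL are unchanged, so Css ∝ D/τ.
D₂ = D₁ × (Css,target / Css,current) × (τ₂/τ₁) = 1390 × (75.8/28.8) × (12/24) = 1829 mg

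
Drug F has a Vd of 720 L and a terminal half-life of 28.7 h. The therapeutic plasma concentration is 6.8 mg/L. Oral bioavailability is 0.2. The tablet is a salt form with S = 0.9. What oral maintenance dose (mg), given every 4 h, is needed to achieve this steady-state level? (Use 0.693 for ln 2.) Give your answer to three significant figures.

k = 0.693/28.7 = 0.02415 h⁻¹, so CL = k·Vd = 0.02415 × 720.0 = 17.39 L/h
D = CL × Css × τ / F / S = 17.39 × 6.8 × 4 / 0.2 / 0.9 = 2628 mg

2630 mg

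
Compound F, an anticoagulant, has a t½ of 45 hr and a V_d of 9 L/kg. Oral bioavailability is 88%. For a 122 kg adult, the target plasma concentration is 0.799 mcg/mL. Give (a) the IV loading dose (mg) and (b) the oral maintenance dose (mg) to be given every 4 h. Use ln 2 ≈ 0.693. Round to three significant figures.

(a) 877 mg; (b) 61.4 mg

Total Vd = 9 × 122 = 1098 L
LD = Vd × C = 1098 × 0.799 = 877.3 mg
CL = 0.693 × Vd / t½ = 0.693 × 1098 / 45 = 16.91 L/h
D = CL × Css × τ / F = 16.91 × 0.799 × 4 / 0.88 = 61.41 mg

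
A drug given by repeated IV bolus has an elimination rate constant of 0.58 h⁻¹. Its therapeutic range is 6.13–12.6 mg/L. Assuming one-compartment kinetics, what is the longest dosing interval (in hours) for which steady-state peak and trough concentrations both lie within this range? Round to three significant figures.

Between IV bolus doses, concentration decays as C = C₀·e^(−kτ), so C_peak/C_trough = e^(kτ).
τ_max = ln(C_peak/C_trough) / k = ln(12.6/6.13) / 0.5800 = 0.7205 / 0.5800 = 1.242 h

1.24 h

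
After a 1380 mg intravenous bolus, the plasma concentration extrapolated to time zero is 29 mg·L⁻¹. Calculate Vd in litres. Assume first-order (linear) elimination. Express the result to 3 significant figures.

47.6 L

Immediately after an IV bolus, C₀ = Dose / Vd, so Vd = Dose / C₀.
Vd = 1380 / 29 = 47.59 L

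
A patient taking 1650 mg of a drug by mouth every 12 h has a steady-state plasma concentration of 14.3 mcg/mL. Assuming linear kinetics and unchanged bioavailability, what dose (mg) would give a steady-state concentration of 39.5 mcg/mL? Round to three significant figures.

With linear kinetics, Css is proportional to dose rate (D/τ) at fixed clearance.
D₂ = D₁ × (Css,target / Css,current) = 1650 × 39.5/14.3 = 4558 mg

4560 mg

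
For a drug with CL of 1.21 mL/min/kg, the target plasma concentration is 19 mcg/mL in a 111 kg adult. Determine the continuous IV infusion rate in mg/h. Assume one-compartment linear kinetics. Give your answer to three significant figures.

CL = 1.21 mL/min/kg × 111 kg = 134.3 mL/min = 134.3 × 60/1000 = 8.058 L/h
Infusion rate = CL · Css = 8.058 L/h × 19 mg/L = 153.1 mg/h

153 mg/h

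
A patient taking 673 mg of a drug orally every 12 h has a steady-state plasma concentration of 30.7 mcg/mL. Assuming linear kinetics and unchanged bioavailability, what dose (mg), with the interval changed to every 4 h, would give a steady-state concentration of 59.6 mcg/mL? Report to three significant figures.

With linear kinetics, Css is proportional to dose rate (D/τ) at fixed clearance.
D₂ = D₁ × (Css,target / Css,current) × (τ₂/τ₁) = 673 × (59.6/30.7) × (4/12) = 435.5 mg

436 mg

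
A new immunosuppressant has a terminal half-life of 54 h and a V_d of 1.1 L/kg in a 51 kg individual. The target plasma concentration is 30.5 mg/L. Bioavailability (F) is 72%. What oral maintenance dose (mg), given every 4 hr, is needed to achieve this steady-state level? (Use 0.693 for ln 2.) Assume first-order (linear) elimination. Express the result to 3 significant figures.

Vd(total) = 51 kg × 1.1 L/kg = 56.10 L
CL = ln 2 · Vd / t½ = 0.693 × 56.10 / 54 = 0.7200 L/h
D = CL × Css × τ / F = 0.7200 × 30.5 × 4 / 0.72 = 122.0 mg

122 mg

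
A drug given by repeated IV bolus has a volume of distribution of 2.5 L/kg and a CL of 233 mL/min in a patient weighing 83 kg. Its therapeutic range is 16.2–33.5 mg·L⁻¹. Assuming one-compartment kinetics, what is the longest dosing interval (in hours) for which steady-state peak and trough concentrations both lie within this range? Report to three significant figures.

Vd = 2.5 L/kg × 83 kg = 207.5 L
CL = 233 mL/min = 233 × 0.06 = 13.98 L/h
k = CL / Vd = 13.98 / 207.5 = 0.06737 h⁻¹
Between IV bolus doses, concentration decays as C = C₀·e^(−kτ), so C_peak/C_trough = e^(kτ).
τ_max = ln(C_peak/C_trough) / k = ln(33.5/16.2) / 0.06737 = 0.7265 / 0.06737 = 10.78 h

10.8 h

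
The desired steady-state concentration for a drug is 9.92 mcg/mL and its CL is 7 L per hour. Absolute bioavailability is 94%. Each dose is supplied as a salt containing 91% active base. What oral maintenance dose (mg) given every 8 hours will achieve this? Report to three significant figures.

649 mg

D = CL × Css × τ / F / S = 7.000 × 9.92 × 8 / 0.94 / 0.91 = 649.4 mg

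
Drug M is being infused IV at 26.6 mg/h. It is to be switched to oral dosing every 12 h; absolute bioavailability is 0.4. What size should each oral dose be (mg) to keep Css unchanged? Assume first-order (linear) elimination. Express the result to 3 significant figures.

To maintain the same Css, the systemic dosing rate must be unchanged: F·D/τ = infusion rate.
D = rate × τ / F = 26.6 × 12 / 0.4 = 798.0 mg

798 mg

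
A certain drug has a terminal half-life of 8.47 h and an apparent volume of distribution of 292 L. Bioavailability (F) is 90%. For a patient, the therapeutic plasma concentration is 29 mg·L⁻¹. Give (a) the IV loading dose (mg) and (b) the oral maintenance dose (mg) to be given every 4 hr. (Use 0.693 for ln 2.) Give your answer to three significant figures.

LD = Vd × C = 292.0 × 29 = 8468 mg
CL = 0.693 × Vd / t½ = 0.693 × 292.0 / 8.47 = 23.89 L/h
D = CL × Css × τ / F = 23.89 × 29 × 4 / 0.9 = 3079 mg

(a) 8470 mg; (b) 3080 mg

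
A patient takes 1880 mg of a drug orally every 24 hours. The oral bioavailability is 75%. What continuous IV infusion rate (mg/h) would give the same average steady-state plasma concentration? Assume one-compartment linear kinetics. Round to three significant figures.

58.8 mg/h

Equivalent systemic input: infusion rate = F·D/τ.
Rate = 0.75 × 1880 / 24 = 58.75 mg/h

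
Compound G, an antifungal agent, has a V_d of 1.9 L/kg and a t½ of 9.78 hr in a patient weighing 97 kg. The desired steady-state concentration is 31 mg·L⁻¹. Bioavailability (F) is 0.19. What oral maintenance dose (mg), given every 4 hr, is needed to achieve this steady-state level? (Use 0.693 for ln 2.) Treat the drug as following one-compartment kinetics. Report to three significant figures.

8520 mg

Vd = 1.9 L/kg × 97 kg = 184.3 L
CL = ln 2 · Vd / t½ = 0.693 × 184.3 / 9.78 = 13.06 L/h
D = CL × Css × τ / F = 13.06 × 31 × 4 / 0.19 = 8523 mg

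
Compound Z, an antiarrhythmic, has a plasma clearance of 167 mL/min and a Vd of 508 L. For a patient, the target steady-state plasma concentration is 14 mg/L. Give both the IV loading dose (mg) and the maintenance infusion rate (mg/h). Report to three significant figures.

Loading: fill Vd to C_target → 508.0 L × 14 mg/L = 7112 mg
CL = 167 mL/min = 167 × 0.06 = 10.02 L/h
Maintenance infusion rate = CL × Css = 10.02 × 14 = 140.3 mg/h

(a) 7110 mg; (b) 140 mg/h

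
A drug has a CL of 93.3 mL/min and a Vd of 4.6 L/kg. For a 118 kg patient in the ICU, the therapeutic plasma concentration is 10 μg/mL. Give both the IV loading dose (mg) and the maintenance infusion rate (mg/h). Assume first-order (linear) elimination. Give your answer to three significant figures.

(a) 5430 mg; (b) 56.0 mg/h

Vd(total) = 118 kg × 4.6 L/kg = 542.8 L
Loading: fill Vd to C_target → 542.8 L × 10 mg/L = 5428 mg
CL = 93.3 mL/min × 60/1000 = 5.598 L/h
Infusion rate = 5.598 L/h × 10 mg/L = 55.98 mg/h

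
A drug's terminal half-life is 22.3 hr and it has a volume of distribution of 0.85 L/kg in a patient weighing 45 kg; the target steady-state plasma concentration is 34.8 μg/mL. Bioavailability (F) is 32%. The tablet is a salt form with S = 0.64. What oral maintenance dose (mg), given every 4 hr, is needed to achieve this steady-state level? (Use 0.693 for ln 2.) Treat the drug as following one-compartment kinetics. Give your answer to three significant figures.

808 mg

Vd = 0.85 L/kg × 45 kg = 38.25 L
CL = 0.693 × Vd / t½ = 0.693 × 38.25 / 22.3 = 1.189 L/h
D = CL × Css × τ / F / S = 1.189 × 34.8 × 4 / 0.32 / 0.64 = 808.1 mg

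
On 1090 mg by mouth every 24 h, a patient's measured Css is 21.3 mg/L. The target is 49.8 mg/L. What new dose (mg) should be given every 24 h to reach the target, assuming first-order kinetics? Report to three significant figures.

2550 mg

For first-order elimination, Css ∝ F·D/(CL·τ); F and CL are unchanged, so Css ∝ D/τ.
D₂ = D₁ × (Css,target / Css,current) = 1090 × 49.8/21.3 = 2548 mg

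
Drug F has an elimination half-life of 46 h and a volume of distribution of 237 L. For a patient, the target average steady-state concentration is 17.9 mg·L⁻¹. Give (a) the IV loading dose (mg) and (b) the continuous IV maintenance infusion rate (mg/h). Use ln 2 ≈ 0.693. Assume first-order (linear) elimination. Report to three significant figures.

LD = Vd × C = 237.0 × 17.9 = 4242 mg
CL = 0.693 × Vd / t½ = 0.693 × 237.0 / 46 = 3.570 L/h
Infusion rate = CL × Css = 3.570 × 17.9 = 63.90 mg/h

(a) 4240 mg; (b) 63.9 mg/h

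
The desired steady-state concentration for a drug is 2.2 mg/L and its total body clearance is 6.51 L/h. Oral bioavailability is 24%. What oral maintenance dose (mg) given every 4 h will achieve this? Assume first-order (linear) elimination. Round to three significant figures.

D = CL × Css × τ / F = 6.510 × 2.2 × 4 / 0.24 = 238.7 mg

239 mg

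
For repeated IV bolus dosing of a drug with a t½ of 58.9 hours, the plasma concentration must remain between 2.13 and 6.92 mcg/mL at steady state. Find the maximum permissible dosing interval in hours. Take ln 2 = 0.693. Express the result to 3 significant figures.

k = 0.693 / t½ = 0.693 / 58.9 = 0.01177 h⁻¹
Between IV bolus doses, concentration decays as C = C₀·e^(−kτ), so C_peak/C_trough = e^(kτ).
τ_max = ln(C_peak/C_trough) / k = ln(6.92/2.13) / 0.01177 = 1.178 / 0.01177 = 100.1 h

100 h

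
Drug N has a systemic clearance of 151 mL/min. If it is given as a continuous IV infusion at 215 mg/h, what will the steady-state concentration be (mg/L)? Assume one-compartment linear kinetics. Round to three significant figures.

23.7 mg/L

CL = 151 mL/min = 151 × 0.06 = 9.060 L/h
Css = rate / CL = 215 / 9.060 = 23.73 mg/L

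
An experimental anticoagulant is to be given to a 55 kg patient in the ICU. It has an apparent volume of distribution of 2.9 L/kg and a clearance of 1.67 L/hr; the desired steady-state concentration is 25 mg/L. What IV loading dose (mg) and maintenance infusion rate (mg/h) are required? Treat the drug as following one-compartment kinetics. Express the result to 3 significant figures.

(a) 3990 mg; (b) 41.8 mg/h

Vd(total) = 55 kg × 2.9 L/kg = 159.5 L
Loading dose = Vd × C = 159.5 × 25 = 3988 mg
Maintenance infusion rate = CL × Css = 1.670 × 25 = 41.75 mg/h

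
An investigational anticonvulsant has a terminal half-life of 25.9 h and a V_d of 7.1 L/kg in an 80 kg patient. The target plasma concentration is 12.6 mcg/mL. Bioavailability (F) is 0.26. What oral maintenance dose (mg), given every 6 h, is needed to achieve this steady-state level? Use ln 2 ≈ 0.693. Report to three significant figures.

4420 mg

Vd(total) = 80 kg × 7.1 L/kg = 568.0 L
CL = ln 2 · Vd / t½ = 0.693 × 568.0 / 25.9 = 15.20 L/h
D = CL × Css × τ / F = 15.20 × 12.6 × 6 / 0.26 = 4420 mg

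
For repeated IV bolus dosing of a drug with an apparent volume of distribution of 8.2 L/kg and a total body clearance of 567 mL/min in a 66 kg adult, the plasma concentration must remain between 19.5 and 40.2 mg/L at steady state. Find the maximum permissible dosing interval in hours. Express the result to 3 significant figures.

Vd = 8.2 L/kg × 66 kg = 541.2 L
CL = 567 mL/min × 60/1000 = 34.02 L/h
k = CL / Vd = 34.02 / 541.2 = 0.06286 h⁻¹
Between IV bolus doses, concentration decays as C = C₀·e^(−kτ), so C_peak/C_trough = e^(kτ).
τ_max = ln(C_peak/C_trough) / k = ln(40.2/19.5) / 0.06286 = 0.7235 / 0.06286 = 11.51 h

11.5 h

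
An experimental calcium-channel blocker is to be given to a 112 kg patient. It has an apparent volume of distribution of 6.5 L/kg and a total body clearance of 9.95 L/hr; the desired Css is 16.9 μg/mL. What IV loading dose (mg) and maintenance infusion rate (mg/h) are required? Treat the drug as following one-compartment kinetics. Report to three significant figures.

Vd(total) = 112 kg × 6.5 L/kg = 728.0 L
LD = Vd · C_target = 728.0 × 16.9 = 12300 mg
Maintenance: replace elimination → rate = CL × Css = 9.950 × 16.9 = 168.2 mg/h

(a) 12300 mg; (b) 168 mg/h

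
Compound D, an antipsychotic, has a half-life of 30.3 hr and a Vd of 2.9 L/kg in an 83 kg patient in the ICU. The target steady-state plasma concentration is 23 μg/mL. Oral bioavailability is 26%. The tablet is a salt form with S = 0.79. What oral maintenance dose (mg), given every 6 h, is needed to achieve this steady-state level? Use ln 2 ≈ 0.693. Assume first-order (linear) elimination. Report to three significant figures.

Vd = 2.9 L/kg × 83 kg = 240.7 L
CL = ln 2 · Vd / t½ = 0.693 × 240.7 / 30.3 = 5.505 L/h
D = CL × Css × τ / F / S = 5.505 × 23 × 6 / 0.26 / 0.79 = 3699 mg

3700 mg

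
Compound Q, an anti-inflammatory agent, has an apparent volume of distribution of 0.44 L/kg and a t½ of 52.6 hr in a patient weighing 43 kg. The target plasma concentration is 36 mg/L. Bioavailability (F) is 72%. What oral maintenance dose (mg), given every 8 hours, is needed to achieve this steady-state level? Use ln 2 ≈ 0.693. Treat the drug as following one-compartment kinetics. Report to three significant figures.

Total Vd = 0.44 × 43 = 18.92 L
k = 0.693/52.6 = 0.01317 h⁻¹, so CL = k·Vd = 0.01317 × 18.92 = 0.2492 L/h
D = CL × Css × τ / F = 0.2492 × 36 × 8 / 0.72 = 99.68 mg

99.7 mg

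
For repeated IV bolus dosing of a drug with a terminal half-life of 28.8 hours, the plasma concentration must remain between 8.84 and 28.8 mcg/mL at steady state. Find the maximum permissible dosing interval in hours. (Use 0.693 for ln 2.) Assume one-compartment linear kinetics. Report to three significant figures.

k = 0.693 / t½ = 0.693 / 28.8 = 0.02406 h⁻¹
Between IV bolus doses, concentration decays as C = C₀·e^(−kτ), so C_peak/C_trough = e^(kτ).
τ_max = ln(C_peak/C_trough) / k = ln(28.8/8.84) / 0.02406 = 1.181 / 0.02406 = 49.09 h

49.1 h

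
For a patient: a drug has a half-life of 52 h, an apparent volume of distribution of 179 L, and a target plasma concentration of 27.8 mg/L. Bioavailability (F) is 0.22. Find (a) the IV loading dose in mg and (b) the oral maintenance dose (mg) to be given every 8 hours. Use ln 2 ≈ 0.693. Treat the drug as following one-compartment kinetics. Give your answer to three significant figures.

LD = Vd × C = 179.0 × 27.8 = 4976 mg
CL = 0.693 × Vd / t½ = 0.693 × 179.0 / 52 = 2.386 L/h
D = CL × Css × τ / F = 2.386 × 27.8 × 8 / 0.22 = 2412 mg

(a) 4980 mg; (b) 2410 mg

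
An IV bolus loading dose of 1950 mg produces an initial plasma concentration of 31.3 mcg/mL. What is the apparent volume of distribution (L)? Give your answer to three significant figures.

Immediately after an IV bolus, C₀ = Dose / Vd, so Vd = Dose / C₀.
Vd = 1950 / 31.3 = 62.30 L

62.3 L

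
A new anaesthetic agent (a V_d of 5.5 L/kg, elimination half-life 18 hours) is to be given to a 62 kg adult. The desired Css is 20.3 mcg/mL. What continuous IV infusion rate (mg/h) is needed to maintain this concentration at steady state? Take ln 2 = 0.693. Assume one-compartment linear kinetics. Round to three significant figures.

Total Vd = 5.5 × 62 = 341.0 L
k = 0.693/18 = 0.03850 h⁻¹, so CL = k·Vd = 0.03850 × 341.0 = 13.13 L/h
Infusion rate = CL × Css = 13.13 × 20.3 = 266.5 mg/h

267 mg/h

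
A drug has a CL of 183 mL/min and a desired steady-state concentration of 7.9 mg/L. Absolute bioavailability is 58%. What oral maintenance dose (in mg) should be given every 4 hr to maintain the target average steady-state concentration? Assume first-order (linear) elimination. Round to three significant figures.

598 mg

CL = 183 mL/min × 60/1000 = 10.98 L/h
D = CL × Css × τ / F = 10.98 × 7.9 × 4 / 0.58 = 598.2 mg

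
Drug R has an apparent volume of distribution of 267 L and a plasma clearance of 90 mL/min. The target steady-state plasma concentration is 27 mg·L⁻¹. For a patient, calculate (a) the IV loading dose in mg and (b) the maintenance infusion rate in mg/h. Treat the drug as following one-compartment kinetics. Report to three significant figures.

(a) 7210 mg; (b) 146 mg/h

Loading dose = Vd × C = 267.0 × 27 = 7209 mg
CL = 90 mL/min = 90 × 0.06 = 5.400 L/h
Infusion rate = 5.400 L/h × 27 mg/L = 145.8 mg/h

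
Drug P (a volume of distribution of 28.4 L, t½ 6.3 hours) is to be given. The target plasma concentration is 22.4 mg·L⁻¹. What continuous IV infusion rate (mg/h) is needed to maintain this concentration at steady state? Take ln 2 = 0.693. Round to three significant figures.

CL = ln 2 · Vd / t½ = 0.693 × 28.40 / 6.3 = 3.124 L/h
Infusion rate = CL × Css = 3.124 × 22.4 = 69.98 mg/h

70.0 mg/h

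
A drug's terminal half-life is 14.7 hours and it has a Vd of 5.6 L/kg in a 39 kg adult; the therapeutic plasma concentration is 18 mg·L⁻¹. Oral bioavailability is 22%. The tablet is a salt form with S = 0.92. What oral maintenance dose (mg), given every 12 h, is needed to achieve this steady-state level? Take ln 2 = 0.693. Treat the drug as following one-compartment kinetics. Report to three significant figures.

11000 mg

Total Vd = 5.6 × 39 = 218.4 L
CL = ln 2 · Vd / t½ = 0.693 × 218.4 / 14.7 = 10.30 L/h
D = CL × Css × τ / F / S = 10.30 × 18 × 12 / 0.22 / 0.92 = 10990 mg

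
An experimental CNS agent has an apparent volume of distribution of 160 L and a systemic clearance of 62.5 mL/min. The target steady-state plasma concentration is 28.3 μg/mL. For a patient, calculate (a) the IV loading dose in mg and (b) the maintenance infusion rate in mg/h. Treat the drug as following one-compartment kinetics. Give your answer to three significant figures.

Loading: fill Vd to C_target → 160.0 L × 28.3 mg/L = 4528 mg
CL = 62.5 mL/min = 62.5 × 0.06 = 3.750 L/h
Infusion rate = 3.750 L/h × 28.3 mg/L = 106.1 mg/h

(a) 4530 mg; (b) 106 mg/h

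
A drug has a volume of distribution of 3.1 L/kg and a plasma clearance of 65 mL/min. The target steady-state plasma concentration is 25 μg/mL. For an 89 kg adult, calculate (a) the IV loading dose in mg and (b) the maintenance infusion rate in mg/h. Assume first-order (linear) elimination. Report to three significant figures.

Total Vd = 3.1 × 89 = 275.9 L
Loading: fill Vd to C_target → 275.9 L × 25 mg/L = 6898 mg
Convert clearance: 65 mL/min × 60 min/h ÷ 1000 mL/L = 3.900 L/h
Maintenance infusion rate = CL × Css = 3.900 × 25 = 97.50 mg/h

(a) 6900 mg; (b) 97.5 mg/h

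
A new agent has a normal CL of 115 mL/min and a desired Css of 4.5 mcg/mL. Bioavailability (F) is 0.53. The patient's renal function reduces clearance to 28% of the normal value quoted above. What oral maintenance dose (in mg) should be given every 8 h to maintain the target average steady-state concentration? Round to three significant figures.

131 mg

CL = 115 mL/min = 115 × 0.06 = 6.900 L/h
Patient clearance = 0.28 × 6.900 = 1.932 L/h
At steady state, dose per interval replaces the amount cleared in that interval: F·D/τ = CL·Css.
D = CL × Css × τ / F = 1.932 × 4.5 × 8 / 0.53 = 131.2 mg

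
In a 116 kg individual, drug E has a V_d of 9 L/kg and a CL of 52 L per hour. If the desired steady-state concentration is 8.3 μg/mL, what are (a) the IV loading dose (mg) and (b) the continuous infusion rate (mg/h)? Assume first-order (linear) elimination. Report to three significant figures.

(a) 8670 mg; (b) 432 mg/h

Vd = 9 L/kg × 116 kg = 1044 L
LD = Vd · C_target = 1044 × 8.3 = 8665 mg
Maintenance infusion rate = CL × Css = 52.00 × 8.3 = 431.6 mg/h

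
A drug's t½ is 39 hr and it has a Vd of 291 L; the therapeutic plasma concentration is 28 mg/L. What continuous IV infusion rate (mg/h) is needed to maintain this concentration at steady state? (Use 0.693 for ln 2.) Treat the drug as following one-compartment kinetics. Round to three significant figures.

k = 0.693/39 = 0.01777 h⁻¹, so CL = k·Vd = 0.01777 × 291.0 = 5.171 L/h
Infusion rate = CL × Css = 5.171 × 28 = 144.8 mg/h

145 mg/h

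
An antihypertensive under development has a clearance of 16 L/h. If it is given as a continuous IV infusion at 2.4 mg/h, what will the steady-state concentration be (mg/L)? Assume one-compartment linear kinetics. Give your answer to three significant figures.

0.150 mg/L

Css = rate / CL = 2.4 / 16.00 = 0.1500 mg/L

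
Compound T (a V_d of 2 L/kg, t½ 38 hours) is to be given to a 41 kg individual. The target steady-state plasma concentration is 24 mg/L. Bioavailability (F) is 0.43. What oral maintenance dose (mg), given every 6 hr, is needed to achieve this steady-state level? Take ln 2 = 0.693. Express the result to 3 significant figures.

Vd(total) = 41 kg × 2 L/kg = 82.00 L
CL = ln 2 · Vd / t½ = 0.693 × 82.00 / 38 = 1.495 L/h
D = CL × Css × τ / F = 1.495 × 24 × 6 / 0.43 = 500.7 mg

501 mg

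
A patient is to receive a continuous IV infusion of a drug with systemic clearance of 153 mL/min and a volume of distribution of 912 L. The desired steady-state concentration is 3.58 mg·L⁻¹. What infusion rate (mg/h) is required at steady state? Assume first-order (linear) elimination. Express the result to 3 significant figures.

32.9 mg/h

Convert clearance: 153 mL/min × 60 min/h ÷ 1000 mL/L = 9.180 L/h
Rate = CL × Css = 9.180 × 3.58 = 32.86 mg/h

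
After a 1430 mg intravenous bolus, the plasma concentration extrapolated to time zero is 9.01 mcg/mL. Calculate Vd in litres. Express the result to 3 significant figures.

159 L

Immediately after an IV bolus, C₀ = Dose / Vd, so Vd = Dose / C₀.
Vd = 1430 / 9.01 = 158.7 L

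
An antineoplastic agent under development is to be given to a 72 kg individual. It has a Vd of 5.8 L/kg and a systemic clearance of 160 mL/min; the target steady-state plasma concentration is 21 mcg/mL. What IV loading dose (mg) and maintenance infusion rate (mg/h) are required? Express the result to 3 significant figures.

Total Vd = 5.8 × 72 = 417.6 L
Loading: fill Vd to C_target → 417.6 L × 21 mg/L = 8770 mg
Convert clearance: 160 mL/min × 60 min/h ÷ 1000 mL/L = 9.600 L/h
Maintenance infusion rate = CL × Css = 9.600 × 21 = 201.6 mg/h

(a) 8770 mg; (b) 202 mg/h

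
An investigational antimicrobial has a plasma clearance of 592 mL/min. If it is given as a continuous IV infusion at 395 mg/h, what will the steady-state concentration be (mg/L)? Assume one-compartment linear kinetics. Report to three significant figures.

11.1 mg/L

Convert clearance: 592 mL/min × 60 min/h ÷ 1000 mL/L = 35.52 L/h
Css = rate / CL = 395 / 35.52 = 11.12 mg/L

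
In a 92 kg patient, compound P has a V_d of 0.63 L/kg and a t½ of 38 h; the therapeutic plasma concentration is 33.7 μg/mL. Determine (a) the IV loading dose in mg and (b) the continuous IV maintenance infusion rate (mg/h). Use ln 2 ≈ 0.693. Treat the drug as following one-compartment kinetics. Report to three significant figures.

Vd = 0.63 L/kg × 92 kg = 57.96 L
LD = Vd × C = 57.96 × 33.7 = 1953 mg
CL = 0.693 × Vd / t½ = 0.693 × 57.96 / 38 = 1.057 L/h
Infusion rate = CL × Css = 1.057 × 33.7 = 35.62 mg/h

(a) 1950 mg; (b) 35.6 mg/h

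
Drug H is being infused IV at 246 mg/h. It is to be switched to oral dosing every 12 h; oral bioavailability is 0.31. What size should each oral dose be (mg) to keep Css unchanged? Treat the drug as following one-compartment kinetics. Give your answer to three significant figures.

9520 mg

To maintain the same Css, the systemic dosing rate must be unchanged: F·D/τ = infusion rate.
D = rate × τ / F = 246 × 12 / 0.31 = 9523 mg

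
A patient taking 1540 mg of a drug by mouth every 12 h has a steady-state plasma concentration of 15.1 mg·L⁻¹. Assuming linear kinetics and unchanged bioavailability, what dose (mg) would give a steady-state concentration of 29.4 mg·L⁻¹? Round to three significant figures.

With linear kinetics, Css is proportional to dose rate (D/τ) at fixed clearance.
D₂ = D₁ × (Css,target / Css,current) = 1540 × 29.4/15.1 = 2998 mg

3000 mg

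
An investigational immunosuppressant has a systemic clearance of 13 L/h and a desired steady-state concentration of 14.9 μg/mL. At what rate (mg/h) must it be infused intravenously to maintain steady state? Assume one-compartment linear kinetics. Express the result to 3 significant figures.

194 mg/h

R₀ = 13.00 × 14.9 = 193.7 mg/h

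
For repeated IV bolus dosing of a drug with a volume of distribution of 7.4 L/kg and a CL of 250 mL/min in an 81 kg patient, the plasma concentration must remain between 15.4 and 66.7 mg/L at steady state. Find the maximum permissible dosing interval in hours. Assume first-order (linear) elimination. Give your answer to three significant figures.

58.6 h

Vd = 7.4 L/kg × 81 kg = 599.4 L
CL = 250 mL/min × 60/1000 = 15.00 L/h
k = CL / Vd = 15.00 / 599.4 = 0.02503 h⁻¹
Between IV bolus doses, concentration decays as C = C₀·e^(−kτ), so C_peak/C_trough = e^(kτ).
τ_max = ln(C_peak/C_trough) / k = ln(66.7/15.4) / 0.02503 = 1.466 / 0.02503 = 58.57 h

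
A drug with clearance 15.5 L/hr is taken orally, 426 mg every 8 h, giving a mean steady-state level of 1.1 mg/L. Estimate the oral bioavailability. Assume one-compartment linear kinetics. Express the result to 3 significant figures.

F·D/τ = CL·Css at steady state → F = CL·Css·τ / D.
F = 15.5 × 1.1 × 8 / 426 = 0.320

0.320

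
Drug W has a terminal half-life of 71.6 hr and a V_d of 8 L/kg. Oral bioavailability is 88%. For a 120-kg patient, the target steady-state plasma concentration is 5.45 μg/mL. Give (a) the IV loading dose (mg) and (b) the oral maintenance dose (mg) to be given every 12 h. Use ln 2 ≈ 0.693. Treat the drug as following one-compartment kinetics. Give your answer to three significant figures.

Vd(total) = 120 kg × 8 L/kg = 960.0 L
LD = Vd × C = 960.0 × 5.45 = 5232 mg
CL = 0.693 × Vd / t½ = 0.693 × 960.0 / 71.6 = 9.292 L/h
D = CL × Css × τ / F = 9.292 × 5.45 × 12 / 0.88 = 690.6 mg

(a) 5230 mg; (b) 691 mg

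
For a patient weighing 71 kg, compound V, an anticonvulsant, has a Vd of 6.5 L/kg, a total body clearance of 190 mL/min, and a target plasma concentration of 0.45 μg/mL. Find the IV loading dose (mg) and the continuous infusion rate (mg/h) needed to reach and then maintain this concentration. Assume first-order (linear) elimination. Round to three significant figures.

Total Vd = 6.5 × 71 = 461.5 L
Loading dose = Vd × C = 461.5 × 0.45 = 207.7 mg
Convert clearance: 190 mL/min × 60 min/h ÷ 1000 mL/L = 11.40 L/h
Infusion rate = 11.40 L/h × 0.45 mg/L = 5.130 mg/h

(a) 208 mg; (b) 5.13 mg/h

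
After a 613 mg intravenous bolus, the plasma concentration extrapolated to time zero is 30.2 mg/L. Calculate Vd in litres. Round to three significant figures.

20.3 L

Immediately after an IV bolus, C₀ = Dose / Vd, so Vd = Dose / C₀.
Vd = 613 / 30.2 = 20.30 L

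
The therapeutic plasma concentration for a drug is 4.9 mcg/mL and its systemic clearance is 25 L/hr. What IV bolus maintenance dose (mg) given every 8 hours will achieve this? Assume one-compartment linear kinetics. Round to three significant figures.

980 mg

D = CL × Css × τ = 25.00 × 4.9 × 8 = 980.0 mg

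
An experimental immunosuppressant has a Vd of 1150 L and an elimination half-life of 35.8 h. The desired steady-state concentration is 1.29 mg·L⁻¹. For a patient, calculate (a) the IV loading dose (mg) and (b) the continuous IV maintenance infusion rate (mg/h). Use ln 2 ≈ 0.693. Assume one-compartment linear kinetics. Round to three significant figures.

(a) 1480 mg; (b) 28.7 mg/h

LD = Vd × C = 1150 × 1.29 = 1484 mg
CL = 0.693 × Vd / t½ = 0.693 × 1150 / 35.8 = 22.26 L/h
Infusion rate = CL × Css = 22.26 × 1.29 = 28.72 mg/h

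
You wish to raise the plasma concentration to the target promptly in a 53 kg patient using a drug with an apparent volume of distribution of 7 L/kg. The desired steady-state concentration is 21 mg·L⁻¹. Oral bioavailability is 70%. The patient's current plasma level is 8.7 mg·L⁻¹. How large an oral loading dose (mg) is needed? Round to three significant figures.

6520 mg

Vd = 7 L/kg × 53 kg = 371.0 L
Concentration deficit ΔC = 21 − 8.7 = 12.30 mg/L
LD = Vd × ΔC / F = 371.0 × 12.30 / 0.7 = 6519 mg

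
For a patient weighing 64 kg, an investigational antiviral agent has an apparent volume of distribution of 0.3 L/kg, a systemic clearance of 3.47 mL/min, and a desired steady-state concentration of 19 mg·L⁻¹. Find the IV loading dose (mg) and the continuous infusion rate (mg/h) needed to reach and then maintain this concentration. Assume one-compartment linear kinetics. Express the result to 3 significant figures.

Vd(total) = 64 kg × 0.3 L/kg = 19.20 L
LD = Vd · C_target = 19.20 × 19 = 364.8 mg
CL = 3.47 mL/min × 60/1000 = 0.2082 L/h
Maintenance infusion rate = CL × Css = 0.2082 × 19 = 3.956 mg/h

(a) 365 mg; (b) 3.96 mg/h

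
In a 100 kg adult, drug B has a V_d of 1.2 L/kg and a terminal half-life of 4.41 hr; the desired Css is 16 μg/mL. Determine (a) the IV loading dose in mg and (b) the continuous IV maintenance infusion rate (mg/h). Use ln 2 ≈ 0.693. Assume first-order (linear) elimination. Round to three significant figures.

Total Vd = 1.2 × 100 = 120.0 L
LD = Vd × C = 120.0 × 16 = 1920 mg
CL = 0.693 × Vd / t½ = 0.693 × 120.0 / 4.41 = 18.86 L/h
Infusion rate = CL × Css = 18.86 × 16 = 301.8 mg/h

(a) 1920 mg; (b) 302 mg/h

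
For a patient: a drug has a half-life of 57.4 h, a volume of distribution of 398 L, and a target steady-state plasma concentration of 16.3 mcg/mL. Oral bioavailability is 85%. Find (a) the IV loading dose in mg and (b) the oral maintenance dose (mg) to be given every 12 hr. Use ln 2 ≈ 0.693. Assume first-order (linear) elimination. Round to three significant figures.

(a) 6490 mg; (b) 1110 mg

LD = Vd × C = 398.0 × 16.3 = 6487 mg
CL = 0.693 × Vd / t½ = 0.693 × 398.0 / 57.4 = 4.805 L/h
D = CL × Css × τ / F = 4.805 × 16.3 × 12 / 0.85 = 1106 mg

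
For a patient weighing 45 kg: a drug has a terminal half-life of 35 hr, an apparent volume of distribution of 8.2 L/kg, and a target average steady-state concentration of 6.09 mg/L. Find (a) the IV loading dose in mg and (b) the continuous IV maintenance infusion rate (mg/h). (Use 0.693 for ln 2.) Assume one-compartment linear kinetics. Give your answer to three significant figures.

Vd = 8.2 L/kg × 45 kg = 369.0 L
LD = Vd × C = 369.0 × 6.09 = 2247 mg
CL = 0.693 × Vd / t½ = 0.693 × 369.0 / 35 = 7.306 L/h
Infusion rate = CL × Css = 7.306 × 6.09 = 44.49 mg/h

(a) 2250 mg; (b) 44.5 mg/h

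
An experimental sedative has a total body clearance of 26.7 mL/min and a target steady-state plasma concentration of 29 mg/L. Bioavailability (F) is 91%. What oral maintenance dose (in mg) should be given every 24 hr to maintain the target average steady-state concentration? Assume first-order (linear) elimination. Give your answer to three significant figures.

1230 mg

Convert clearance: 26.7 mL/min × 60 min/h ÷ 1000 mL/L = 1.602 L/h
D = CL × Css × τ / F = 1.602 × 29 × 24 / 0.91 = 1225 mg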